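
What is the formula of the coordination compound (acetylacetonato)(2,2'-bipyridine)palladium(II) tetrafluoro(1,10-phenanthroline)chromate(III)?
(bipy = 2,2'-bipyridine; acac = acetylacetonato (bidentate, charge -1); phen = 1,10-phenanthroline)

Cation [Pd…]: ligand charges -1, Pd(II) ⇒ ion charge 1+.
Anion [Cr…]: ligand charges -4, Cr(III) ⇒ ion charge 1−.

[Pd(acac)(bipy)][CrF4(phen)]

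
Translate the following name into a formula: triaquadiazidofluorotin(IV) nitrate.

[SnF(H2O)3(N3)2]NO3

Ligands: 1 fluoro (F, -1), 2 azido (N3, -1), 3 aqua (H2O, neutral). Ligand charge sum = -3.
Charge balance with nitrate (-1) requires 1 complex ion per 1 nitrate.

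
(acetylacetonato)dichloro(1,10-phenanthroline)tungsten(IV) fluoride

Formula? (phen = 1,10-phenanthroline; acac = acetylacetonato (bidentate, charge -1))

Ligands: 1 1,10-phenanthroline (phen, neutral), 1 acetylacetonato (acac, -1), 2 chloro (Cl, -1). Ligand charge sum = -3.
With W in oxidation state +4, the complex ion is [W...]^1+.
Charge balance with fluoride (-1) requires 1 complex ion per 1 fluoride.

[W(acac)Cl2(phen)]F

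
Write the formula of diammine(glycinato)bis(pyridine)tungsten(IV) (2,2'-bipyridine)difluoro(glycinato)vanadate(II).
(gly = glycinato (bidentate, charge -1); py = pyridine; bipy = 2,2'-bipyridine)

Cation [W…]: ligand charges -1, W(IV) ⇒ ion charge 3+.
Anion [V…]: ligand charges -3, V(II) ⇒ ion charge 1−.

[W(gly)(NH3)2(py)2][V(bipy)F2(gly)]3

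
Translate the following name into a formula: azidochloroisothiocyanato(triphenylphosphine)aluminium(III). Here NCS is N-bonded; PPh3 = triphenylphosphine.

[AlCl(N3)(NCS)(PPh3)]

Ligands: 1 azido (N3, -1), 1 isothiocyanato (NCS, -1), 1 chloro (Cl, -1), 1 triphenylphosphine (PPh3, neutral). Ligand charge sum = -3.
With Al in oxidation state +3, the complex ion is [Al...].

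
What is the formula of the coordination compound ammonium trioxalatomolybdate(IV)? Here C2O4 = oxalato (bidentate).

Ligands: 3 oxalato (C2O4, -2). Ligand charge sum = -6.
With Mo in oxidation state +4, the complex ion is [Mo...]^2−.
Charge balance with ammonium (+1) requires 1 complex ion per 2 ammonium.

(NH4)2[Mo(C2O4)3]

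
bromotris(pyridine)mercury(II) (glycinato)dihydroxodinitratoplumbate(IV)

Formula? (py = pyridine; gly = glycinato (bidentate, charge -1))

[HgBr(py)3][Pb(gly)(NO3)2(OH)2]

Cation [Hg…]: ligand charges -1, Hg(II) ⇒ ion charge 1+.
Anion [Pb…]: ligand charges -5, Pb(IV) ⇒ ion charge 1−.
One 1+ cation balances one 1− anion.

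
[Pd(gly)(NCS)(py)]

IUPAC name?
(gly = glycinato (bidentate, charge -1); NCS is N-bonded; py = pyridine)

(glycinato)isothiocyanato(pyridine)palladium(II)

There is no counter-ion, so the complex is neutral overall.
Ligand charges: 1×glycinato (-1 each), 1×isothiocyanato (-1 each), 1×pyridine (neutral); total -2. So Pd + (-2) = 0, giving Pd = +2.
Ligands are named alphabetically: glycinato before isothiocyanato before pyridine.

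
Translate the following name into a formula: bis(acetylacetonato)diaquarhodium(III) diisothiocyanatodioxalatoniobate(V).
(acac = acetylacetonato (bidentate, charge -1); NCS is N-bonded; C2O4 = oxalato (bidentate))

Cation [Rh…]: ligand charges -2, Rh(III) ⇒ ion charge 1+.
Anion [Nb…]: ligand charges -6, Nb(V) ⇒ ion charge 1−.
One 1+ cation balances one 1− anion.

[Rh(acac)2(H2O)2][Nb(C2O4)2(NCS)2]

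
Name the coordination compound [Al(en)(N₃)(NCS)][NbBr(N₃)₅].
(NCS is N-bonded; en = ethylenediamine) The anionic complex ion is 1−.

Both ions are complex: the cation is named first with the plain metal name, the anion second with the -ate form; each ion's ligands are alphabetised independently.
The complex anion is given as 1−; its ligand charges sum to -6, so Nb = +5.
A 1:1 salt means the cation carries the equal and opposite charge, 1+.
Cation: ligand charges sum to -2; for the ion to be 1+, Al = +3.

azido(ethylenediamine)isothiocyanatoaluminium(III) pentaazidobromoniobate(V)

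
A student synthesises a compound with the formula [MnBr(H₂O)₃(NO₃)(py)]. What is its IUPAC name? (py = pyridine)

There is no counter-ion, so the complex is neutral overall.
Ligand charges: 1×nitrato (-1 each), 3×aqua (neutral), 1×pyridine (neutral), 1×bromo (-1 each); total -2. So Mn + (-2) = 0, giving Mn = +2.
Ligands are named alphabetically: aqua before bromo before nitrato before pyridine.

triaquabromonitrato(pyridine)manganese(II)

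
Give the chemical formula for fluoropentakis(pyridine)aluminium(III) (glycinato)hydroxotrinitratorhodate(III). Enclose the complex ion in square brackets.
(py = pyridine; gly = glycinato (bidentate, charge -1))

Cation [Al…]: ligand charges -1, Al(III) ⇒ ion charge 2+.
Anion [Rh…]: ligand charges -5, Rh(III) ⇒ ion charge 2−.
One 2+ cation balances one 2− anion.

[AlF(py)5][Rh(gly)(NO3)3(OH)]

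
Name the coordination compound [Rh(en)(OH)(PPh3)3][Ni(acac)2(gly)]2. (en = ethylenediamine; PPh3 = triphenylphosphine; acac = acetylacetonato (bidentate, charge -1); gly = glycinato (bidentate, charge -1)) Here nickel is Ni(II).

Both ions are complex: the cation is named first with the plain metal name, the anion second with the -ate form; each ion's ligands are alphabetised independently.
Ni is given as +2; the anion's ligand charges sum to -3, so the complex anion is 1−.
With 2 anions per cation, the cation must be 2×1 = 2+.
Cation: ligand charges sum to -1; for the ion to be 2+, Rh = +3.

(ethylenediamine)hydroxotris(triphenylphosphine)rhodium(III) bis(acetylacetonato)(glycinato)nickelate(II)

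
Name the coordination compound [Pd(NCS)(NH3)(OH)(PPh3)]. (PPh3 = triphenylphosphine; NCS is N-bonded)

amminehydroxoisothiocyanato(triphenylphosphine)palladium(II)

There is no counter-ion, so the complex is neutral overall.
Ligand charges: 1×triphenylphosphine (neutral), 1×hydroxo (-1 each), 1×ammine (neutral), 1×isothiocyanato (-1 each); total -2. So Pd + (-2) = 0, giving Pd = +2.
Ligands are named alphabetically: ammine before hydroxo before isothiocyanato before triphenylphosphine.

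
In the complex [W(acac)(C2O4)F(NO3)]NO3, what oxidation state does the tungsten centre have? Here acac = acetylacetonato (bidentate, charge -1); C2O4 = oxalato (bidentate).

1 nitrate outside the brackets (-1 each) → the complex ion is 1+.
Ligand charges: 1×NO3 = -1; 1×acac = -1; 1×C2O4 = -2; 1×F = -1; sum -5.
W + (-5) = 1+ ⇒ W is +6.

+6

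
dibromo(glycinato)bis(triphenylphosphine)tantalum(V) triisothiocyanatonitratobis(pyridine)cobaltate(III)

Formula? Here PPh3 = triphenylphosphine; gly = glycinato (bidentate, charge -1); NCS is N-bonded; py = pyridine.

Cation [Ta…]: ligand charges -3, Ta(V) ⇒ ion charge 2+.
Anion [Co…]: ligand charges -4, Co(III) ⇒ ion charge 1−.

[TaBr2(gly)(PPh3)2][Co(NCS)3(NO3)(py)2]2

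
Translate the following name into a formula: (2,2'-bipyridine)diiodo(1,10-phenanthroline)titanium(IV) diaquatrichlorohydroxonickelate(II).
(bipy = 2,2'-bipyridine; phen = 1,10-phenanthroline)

[Ti(bipy)I2(phen)][NiCl3(H2O)2(OH)]

Cation [Ti…]: ligand charges -2, Ti(IV) ⇒ ion charge 2+.
Anion [Ni…]: ligand charges -4, Ni(II) ⇒ ion charge 2−.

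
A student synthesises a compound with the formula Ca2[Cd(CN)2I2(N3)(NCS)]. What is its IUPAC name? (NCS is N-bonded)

calcium azidodicyanodiiodoisothiocyanatocadmate(II)

The 2 calcium counter-ions carry a total charge of +4, so each complex ion is 4−.
Ligand charges: 1×azido (-1 each), 2×iodo (-1 each), 2×cyano (-1 each), 1×isothiocyanato (-1 each); total -6. So Cd + (-6) = 4−, giving Cd = +2.
The complex ion is anionic, so cadmium takes the -ate form cadmate(II).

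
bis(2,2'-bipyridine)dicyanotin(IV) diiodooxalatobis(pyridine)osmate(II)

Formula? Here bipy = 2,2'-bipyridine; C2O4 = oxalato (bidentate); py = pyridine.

Cation [Sn…]: ligand charges -2, Sn(IV) ⇒ ion charge 2+.
Anion [Os…]: ligand charges -4, Os(II) ⇒ ion charge 2−.
One 2+ cation balances one 2− anion.

[Sn(bipy)2(CN)2][Os(C2O4)I2(py)2]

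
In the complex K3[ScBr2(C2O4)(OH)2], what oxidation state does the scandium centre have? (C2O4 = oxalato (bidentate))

+3

3 potassium outside the brackets (+1 each) → the complex ion is 3−.
Ligand charges: 2×OH = -2; 2×Br = -2; 1×C2O4 = -2; sum -6.
Sc + (-6) = 3− ⇒ Sc is +3.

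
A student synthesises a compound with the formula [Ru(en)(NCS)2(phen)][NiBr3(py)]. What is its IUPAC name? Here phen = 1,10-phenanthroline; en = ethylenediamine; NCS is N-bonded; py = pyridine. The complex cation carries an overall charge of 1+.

Both ions are complex: the cation is named first with the plain metal name, the anion second with the -ate form; each ion's ligands are alphabetised independently.
The complex cation is given as 1+; its ligand charges sum to -2, so Ru = +3.
A 1:1 salt means the anion carries the equal and opposite charge, 1−.
Anion: ligand charges sum to -3; for the ion to be 1−, Ni = +2.

(ethylenediamine)diisothiocyanato(1,10-phenanthroline)ruthenium(III) tribromo(pyridine)nickelate(II)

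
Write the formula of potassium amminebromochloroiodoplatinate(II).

Ligands: 1 ammine (NH3, neutral), 1 chloro (Cl, -1), 1 iodo (I, -1), 1 bromo (Br, -1). Ligand charge sum = -3.
With Pt in oxidation state +2, the complex ion is [Pt...]^1−.
Charge balance with potassium (+1) requires 1 complex ion per 1 potassium.

K[PtBrClI(NH3)]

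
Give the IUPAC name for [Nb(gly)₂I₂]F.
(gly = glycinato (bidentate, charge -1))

The 1 fluoride counter-ion carries a total charge of -1, so each complex ion is 1+.
Ligand charges: 2×iodo (-1 each), 2×glycinato (-1 each); total -4. So Nb + (-4) = 1+, giving Nb = +5.
Ligands are named alphabetically: glycinato before iodo.

bis(glycinato)diiodoniobium(V) fluoride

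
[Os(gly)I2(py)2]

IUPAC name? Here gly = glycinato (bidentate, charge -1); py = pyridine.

There is no counter-ion, so the complex is neutral overall.
Ligand charges: 1×glycinato (-1 each), 2×iodo (-1 each), 2×pyridine (neutral); total -3. So Os + (-3) = 0, giving Os = +3.
Ligands are named alphabetically: glycinato before iodo before pyridine.

(glycinato)diiodobis(pyridine)osmium(III)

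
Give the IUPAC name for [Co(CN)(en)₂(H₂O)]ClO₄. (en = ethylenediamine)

The 1 perchlorate counter-ion carries a total charge of -1, so each complex ion is 1+.
Ligand charges: 1×cyano (-1 each), 1×aqua (neutral), 2×ethylenediamine (neutral); total -1. So Co + (-1) = 1+, giving Co = +2.
Ligands are named alphabetically: aqua before cyano before ethylenediamine.

aquacyanobis(ethylenediamine)cobalt(II) perchlorate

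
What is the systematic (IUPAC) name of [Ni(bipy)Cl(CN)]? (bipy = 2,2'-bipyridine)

(2,2'-bipyridine)chlorocyanonickel(II)

There is no counter-ion, so the complex is neutral overall.
Ligand charges: 1×chloro (-1 each), 1×cyano (-1 each), 1×2,2'-bipyridine (neutral); total -2. So Ni + (-2) = 0, giving Ni = +2.
Ligands are named alphabetically: bipyridine before chloro before cyano.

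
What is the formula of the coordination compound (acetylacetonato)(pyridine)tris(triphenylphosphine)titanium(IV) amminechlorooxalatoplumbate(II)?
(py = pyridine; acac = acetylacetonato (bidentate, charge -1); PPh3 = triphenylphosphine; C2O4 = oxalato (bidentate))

Cation [Ti…]: ligand charges -1, Ti(IV) ⇒ ion charge 3+.
Anion [Pb…]: ligand charges -3, Pb(II) ⇒ ion charge 1−.
One 3+ cation requires 3 of the 1− anion.

[Ti(acac)(PPh3)3(py)][Pb(C2O4)Cl(NH3)]3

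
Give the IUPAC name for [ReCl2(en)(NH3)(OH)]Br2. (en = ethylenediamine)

amminedichloro(ethylenediamine)hydroxorhenium(V) bromide

The 2 bromide counter-ions carry a total charge of -2, so each complex ion is 2+.
Ligand charges: 1×ethylenediamine (neutral), 1×ammine (neutral), 1×hydroxo (-1 each), 2×chloro (-1 each); total -3. So Re + (-3) = 2+, giving Re = +5.
Ligands are named alphabetically: ammine before chloro before ethylenediamine before hydroxo.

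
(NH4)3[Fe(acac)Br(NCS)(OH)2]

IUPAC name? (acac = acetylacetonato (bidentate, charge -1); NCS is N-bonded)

The 3 ammonium counter-ions carry a total charge of +3, so each complex ion is 3−.
Ligand charges: 1×acetylacetonato (-1 each), 1×isothiocyanato (-1 each), 1×bromo (-1 each), 2×hydroxo (-1 each); total -5. So Fe + (-5) = 3−, giving Fe = +2.
Ligands are named alphabetically: acetylacetonato before bromo before hydroxo before isothiocyanato.
The complex ion is anionic, so iron takes the -ate form ferrate(II).

ammonium (acetylacetonato)bromodihydroxoisothiocyanatoferrate(II)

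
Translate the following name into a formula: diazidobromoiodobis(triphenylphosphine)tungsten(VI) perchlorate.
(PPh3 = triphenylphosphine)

[WBrI(N3)2(PPh3)2](ClO4)2

Ligands: 2 triphenylphosphine (PPh3, neutral), 1 bromo (Br, -1), 1 iodo (I, -1), 2 azido (N3, -1). Ligand charge sum = -4.
Charge balance with perchlorate (-1) requires 1 complex ion per 2 perchlorate.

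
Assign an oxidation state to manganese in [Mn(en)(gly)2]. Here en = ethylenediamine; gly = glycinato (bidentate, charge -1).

No counter-ion: the bracketed complex is neutral.
Ligand charges: 1×en neutral; 2×gly = -2; sum -2.
Mn + (-2) = 0 ⇒ Mn is +2.

+2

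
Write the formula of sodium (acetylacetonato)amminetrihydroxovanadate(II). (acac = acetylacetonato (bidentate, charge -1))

Ligands: 3 hydroxo (OH, -1), 1 acetylacetonato (acac, -1), 1 ammine (NH3, neutral). Ligand charge sum = -4.
With V in oxidation state +2, the complex ion is [V...]^2−.
Charge balance with sodium (+1) requires 1 complex ion per 2 sodium.

Na2[V(acac)(NH3)(OH)3]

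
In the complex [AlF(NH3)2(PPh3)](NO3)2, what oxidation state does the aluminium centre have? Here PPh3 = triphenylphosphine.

+3

2 nitrate outside the brackets (-1 each) → the complex ion is 2+.
Ligand charges: 2×NH3 neutral; 1×F = -1; 1×PPh3 neutral; sum -1.
Al + (-1) = 2+ ⇒ Al is +3.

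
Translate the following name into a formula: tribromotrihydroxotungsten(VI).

Ligands: 3 bromo (Br, -1), 3 hydroxo (OH, -1). Ligand charge sum = -6.
With W in oxidation state +6, the complex ion is [W...].

[WBr3(OH)3]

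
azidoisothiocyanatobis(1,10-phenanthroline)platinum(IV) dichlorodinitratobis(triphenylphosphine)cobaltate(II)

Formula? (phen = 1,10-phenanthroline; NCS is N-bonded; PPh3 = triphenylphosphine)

Cation [Pt…]: ligand charges -2, Pt(IV) ⇒ ion charge 2+.
Anion [Co…]: ligand charges -4, Co(II) ⇒ ion charge 2−.
One 2+ cation balances one 2− anion.

[Pt(N3)(NCS)(phen)2][CoCl2(NO3)2(PPh3)2]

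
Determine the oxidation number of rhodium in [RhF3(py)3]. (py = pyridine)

+3

No counter-ion: the bracketed complex is neutral.
Ligand charges: 3×F = -3; 3×py neutral; sum -3.
Rh + (-3) = 0 ⇒ Rh is +3.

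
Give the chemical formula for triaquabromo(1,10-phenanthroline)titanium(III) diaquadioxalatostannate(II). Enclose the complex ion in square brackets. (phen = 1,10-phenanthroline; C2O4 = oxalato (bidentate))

[TiBr(H2O)3(phen)][Sn(C2O4)2(H2O)2]

Cation [Ti…]: ligand charges -1, Ti(III) ⇒ ion charge 2+.
Anion [Sn…]: ligand charges -4, Sn(II) ⇒ ion charge 2−.
One 2+ cation balances one 2− anion.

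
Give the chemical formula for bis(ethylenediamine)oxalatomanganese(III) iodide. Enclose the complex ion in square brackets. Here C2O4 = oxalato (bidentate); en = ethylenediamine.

[Mn(C2O4)(en)2]I

Ligands: 1 oxalato (C2O4, -2), 2 ethylenediamine (en, neutral). Ligand charge sum = -2.
With Mn in oxidation state +3, the complex ion is [Mn...]^1+.
Charge balance with iodide (-1) requires 1 complex ion per 1 iodide.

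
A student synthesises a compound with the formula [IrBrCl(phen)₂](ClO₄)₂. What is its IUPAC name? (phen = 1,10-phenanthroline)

The 2 perchlorate counter-ions carry a total charge of -2, so each complex ion is 2+.
Ligand charges: 1×bromo (-1 each), 2×1,10-phenanthroline (neutral), 1×chloro (-1 each); total -2. So Ir + (-2) = 2+, giving Ir = +4.
Ligands are named alphabetically: bromo before chloro before phenanthroline.

bromochlorobis(1,10-phenanthroline)iridium(IV) perchlorate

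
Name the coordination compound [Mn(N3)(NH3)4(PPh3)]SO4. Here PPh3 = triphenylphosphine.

tetraammineazido(triphenylphosphine)manganese(III) sulfate

The 1 sulfate counter-ion carries a total charge of -2, so each complex ion is 2+.
Ligand charges: 1×azido (-1 each), 1×triphenylphosphine (neutral), 4×ammine (neutral); total -1. So Mn + (-1) = 2+, giving Mn = +3.
Ligands are named alphabetically: ammine before azido before triphenylphosphine.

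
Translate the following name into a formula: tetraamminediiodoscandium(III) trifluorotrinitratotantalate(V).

Cation [Sc…]: ligand charges -2, Sc(III) ⇒ ion charge 1+.
Anion [Ta…]: ligand charges -6, Ta(V) ⇒ ion charge 1−.
One 1+ cation balances one 1− anion.

[ScI2(NH3)4][TaF3(NO3)3]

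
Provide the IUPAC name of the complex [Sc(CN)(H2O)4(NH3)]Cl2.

amminetetraaquacyanoscandium(III) chloride

The 2 chloride counter-ions carry a total charge of -2, so each complex ion is 2+.
Ligand charges: 1×ammine (neutral), 1×cyano (-1 each), 4×aqua (neutral); total -1. So Sc + (-1) = 2+, giving Sc = +3.
Ligands are named alphabetically: ammine before aqua before cyano.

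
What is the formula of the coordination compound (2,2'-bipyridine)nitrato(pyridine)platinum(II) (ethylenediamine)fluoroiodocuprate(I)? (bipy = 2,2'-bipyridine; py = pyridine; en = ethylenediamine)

Cation [Pt…]: ligand charges -1, Pt(II) ⇒ ion charge 1+.
Anion [Cu…]: ligand charges -2, Cu(I) ⇒ ion charge 1−.
One 1+ cation balances one 1− anion.

[Pt(bipy)(NO3)(py)][Cu(en)FI]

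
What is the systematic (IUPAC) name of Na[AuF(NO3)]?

The 1 sodium counter-ion carries a total charge of +1, so each complex ion is 1−.
Ligand charges: 1×fluoro (-1 each), 1×nitrato (-1 each); total -2. So Au + (-2) = 1−, giving Au = +1.
Ligands are named alphabetically: fluoro before nitrato.
The complex ion is anionic, so gold takes the -ate form aurate(I).

sodium fluoronitratoaurate(I)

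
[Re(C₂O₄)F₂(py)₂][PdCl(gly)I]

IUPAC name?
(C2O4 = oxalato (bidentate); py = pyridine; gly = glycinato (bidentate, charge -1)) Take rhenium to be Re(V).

Re is given as +5; the cation's ligand charges sum to -4, so the complex cation is 1+.
A 1:1 salt means the anion carries the equal and opposite charge, 1−.
Anion: ligand charges sum to -3; for the ion to be 1−, Pd = +2.

difluorooxalatobis(pyridine)rhenium(V) chloro(glycinato)iodopalladate(II)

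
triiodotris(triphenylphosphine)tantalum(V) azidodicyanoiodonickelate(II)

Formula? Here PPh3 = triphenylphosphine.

[TaI3(PPh3)3][Ni(CN)2I(N3)]

Cation [Ta…]: ligand charges -3, Ta(V) ⇒ ion charge 2+.
Anion [Ni…]: ligand charges -4, Ni(II) ⇒ ion charge 2−.
One 2+ cation balances one 2− anion.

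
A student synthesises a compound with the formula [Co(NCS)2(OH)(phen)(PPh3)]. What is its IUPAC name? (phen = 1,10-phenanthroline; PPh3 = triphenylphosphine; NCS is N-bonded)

There is no counter-ion, so the complex is neutral overall.
Ligand charges: 1×1,10-phenanthroline (neutral), 1×triphenylphosphine (neutral), 2×isothiocyanato (-1 each), 1×hydroxo (-1 each); total -3. So Co + (-3) = 0, giving Co = +3.
Ligands are named alphabetically: hydroxo before isothiocyanato before phenanthroline before triphenylphosphine.

hydroxodiisothiocyanato(1,10-phenanthroline)(triphenylphosphine)cobalt(III)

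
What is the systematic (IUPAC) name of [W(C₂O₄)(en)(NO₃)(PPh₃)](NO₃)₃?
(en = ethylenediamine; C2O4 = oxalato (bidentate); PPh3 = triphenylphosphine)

(ethylenediamine)nitratooxalato(triphenylphosphine)tungsten(VI) nitrate

The 3 nitrate counter-ions carry a total charge of -3, so each complex ion is 3+.
Ligand charges: 1×ethylenediamine (neutral), 1×oxalato (-2 each), 1×nitrato (-1 each), 1×triphenylphosphine (neutral); total -3. So W + (-3) = 3+, giving W = +6.
Ligands are named alphabetically: ethylenediamine before nitrato before oxalato before triphenylphosphine.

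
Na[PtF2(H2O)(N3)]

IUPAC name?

sodium aquaazidodifluoroplatinate(II)

The 1 sodium counter-ion carries a total charge of +1, so each complex ion is 1−.
Ligand charges: 1×azido (-1 each), 2×fluoro (-1 each), 1×aqua (neutral); total -3. So Pt + (-3) = 1−, giving Pt = +2.
Ligands are named alphabetically: aqua before azido before fluoro.
The complex ion is anionic, so platinum takes the -ate form platinate(II).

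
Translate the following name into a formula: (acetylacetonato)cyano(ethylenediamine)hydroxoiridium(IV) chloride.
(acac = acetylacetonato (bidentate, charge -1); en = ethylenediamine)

Ligands: 1 acetylacetonato (acac, -1), 1 cyano (CN, -1), 1 hydroxo (OH, -1), 1 ethylenediamine (en, neutral). Ligand charge sum = -3.
With Ir in oxidation state +4, the complex ion is [Ir...]^1+.
Charge balance with chloride (-1) requires 1 complex ion per 1 chloride.

[Ir(acac)(CN)(en)(OH)]Cl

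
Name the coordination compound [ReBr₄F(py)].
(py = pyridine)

There is no counter-ion, so the complex is neutral overall.
Ligand charges: 4×bromo (-1 each), 1×pyridine (neutral), 1×fluoro (-1 each); total -5. So Re + (-5) = 0, giving Re = +5.
Ligands are named alphabetically: bromo before fluoro before pyridine.

tetrabromofluoro(pyridine)rhenium(V)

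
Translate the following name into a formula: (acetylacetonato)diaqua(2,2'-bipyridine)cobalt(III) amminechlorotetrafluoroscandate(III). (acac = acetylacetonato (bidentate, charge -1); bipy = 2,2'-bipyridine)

Cation [Co…]: ligand charges -1, Co(III) ⇒ ion charge 2+.
Anion [Sc…]: ligand charges -5, Sc(III) ⇒ ion charge 2−.
One 2+ cation balances one 2− anion.

[Co(acac)(bipy)(H2O)2][ScClF4(NH3)]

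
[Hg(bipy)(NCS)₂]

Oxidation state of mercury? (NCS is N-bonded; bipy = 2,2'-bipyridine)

No counter-ion: the bracketed complex is neutral.
Ligand charges: 2×NCS = -2; 1×bipy neutral; sum -2.
Hg + (-2) = 0 ⇒ Hg is +2.

+2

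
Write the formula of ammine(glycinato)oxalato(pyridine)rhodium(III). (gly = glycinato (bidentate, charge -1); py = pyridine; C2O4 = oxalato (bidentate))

Ligands: 1 glycinato (gly, -1), 1 ammine (NH3, neutral), 1 pyridine (py, neutral), 1 oxalato (C2O4, -2). Ligand charge sum = -3.
With Rh in oxidation state +3, the complex ion is [Rh...].

[Rh(C2O4)(gly)(NH3)(py)]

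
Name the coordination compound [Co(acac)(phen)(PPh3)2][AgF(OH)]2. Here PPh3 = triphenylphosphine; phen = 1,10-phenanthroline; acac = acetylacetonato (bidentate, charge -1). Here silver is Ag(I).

(acetylacetonato)(1,10-phenanthroline)bis(triphenylphosphine)cobalt(III) fluorohydroxoargentate(I)

Ag is given as +1; the anion's ligand charges sum to -2, so the complex anion is 1−.
With 2 anions per cation, the cation must be 2×1 = 2+.
Cation: ligand charges sum to -1; for the ion to be 2+, Co = +3.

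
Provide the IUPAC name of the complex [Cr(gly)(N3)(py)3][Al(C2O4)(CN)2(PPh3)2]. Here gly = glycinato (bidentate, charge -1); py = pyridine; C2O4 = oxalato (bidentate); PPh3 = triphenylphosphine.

Aluminium is always +3 in its complexes; the anion's ligand charges sum to -4, so the complex anion is 1−.
A 1:1 salt means the cation carries the equal and opposite charge, 1+.
Cation: ligand charges sum to -2; for the ion to be 1+, Cr = +3.

azido(glycinato)tris(pyridine)chromium(III) dicyanooxalatobis(triphenylphosphine)aluminate(III)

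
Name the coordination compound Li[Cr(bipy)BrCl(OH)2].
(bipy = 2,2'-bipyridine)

The 1 lithium counter-ion carries a total charge of +1, so each complex ion is 1−.
Ligand charges: 1×2,2'-bipyridine (neutral), 1×bromo (-1 each), 2×hydroxo (-1 each), 1×chloro (-1 each); total -4. So Cr + (-4) = 1−, giving Cr = +3.
Ligands are named alphabetically: bipyridine before bromo before chloro before hydroxo.
The complex ion is anionic, so chromium takes the -ate form chromate(III).

lithium (2,2'-bipyridine)bromochlorodihydroxochromate(III)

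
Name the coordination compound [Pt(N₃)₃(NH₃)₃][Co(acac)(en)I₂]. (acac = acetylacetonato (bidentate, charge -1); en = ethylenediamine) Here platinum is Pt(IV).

Both ions are complex: the cation is named first with the plain metal name, the anion second with the -ate form; each ion's ligands are alphabetised independently.
Pt is given as +4; the cation's ligand charges sum to -3, so the complex cation is 1+.
A 1:1 salt means the anion carries the equal and opposite charge, 1−.
Anion: ligand charges sum to -3; for the ion to be 1−, Co = +2.

triamminetriazidoplatinum(IV) (acetylacetonato)(ethylenediamine)diiodocobaltate(II)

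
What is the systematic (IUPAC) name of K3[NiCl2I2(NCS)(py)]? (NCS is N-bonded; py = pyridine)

The 3 potassium counter-ions carry a total charge of +3, so each complex ion is 3−.
Ligand charges: 2×chloro (-1 each), 1×isothiocyanato (-1 each), 1×pyridine (neutral), 2×iodo (-1 each); total -5. So Ni + (-5) = 3−, giving Ni = +2.
Ligands are named alphabetically: chloro before iodo before isothiocyanato before pyridine.
The complex ion is anionic, so nickel takes the -ate form nickelate(II).

potassium dichlorodiiodoisothiocyanato(pyridine)nickelate(II)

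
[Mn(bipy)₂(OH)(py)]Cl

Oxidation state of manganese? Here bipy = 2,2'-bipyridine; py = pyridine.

+2

1 chloride outside the brackets (-1 each) → the complex ion is 1+.
Ligand charges: 2×bipy neutral; 1×py neutral; 1×OH = -1; sum -1.
Mn + (-1) = 1+ ⇒ Mn is +2.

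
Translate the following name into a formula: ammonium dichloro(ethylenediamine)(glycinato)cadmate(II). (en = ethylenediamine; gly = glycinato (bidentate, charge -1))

NH4[CdCl2(en)(gly)]

Ligands: 2 chloro (Cl, -1), 1 ethylenediamine (en, neutral), 1 glycinato (gly, -1). Ligand charge sum = -3.
With Cd in oxidation state +2, the complex ion is [Cd...]^1−.
Charge balance with ammonium (+1) requires 1 complex ion per 1 ammonium.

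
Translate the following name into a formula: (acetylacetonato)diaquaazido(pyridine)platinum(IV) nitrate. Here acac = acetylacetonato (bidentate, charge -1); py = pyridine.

[Pt(acac)(H2O)2(N3)(py)](NO3)2

Ligands: 1 acetylacetonato (acac, -1), 1 azido (N3, -1), 2 aqua (H2O, neutral), 1 pyridine (py, neutral). Ligand charge sum = -2.
With Pt in oxidation state +4, the complex ion is [Pt...]^2+.
Charge balance with nitrate (-1) requires 1 complex ion per 2 nitrate.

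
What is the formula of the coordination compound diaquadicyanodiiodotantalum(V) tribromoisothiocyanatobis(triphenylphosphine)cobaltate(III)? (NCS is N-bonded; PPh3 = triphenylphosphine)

[Ta(CN)2(H2O)2I2][CoBr3(NCS)(PPh3)2]

Cation [Ta…]: ligand charges -4, Ta(V) ⇒ ion charge 1+.
Anion [Co…]: ligand charges -4, Co(III) ⇒ ion charge 1−.
One 1+ cation balances one 1− anion.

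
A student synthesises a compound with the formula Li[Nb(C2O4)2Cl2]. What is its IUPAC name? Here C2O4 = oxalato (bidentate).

lithium dichlorodioxalatoniobate(V)

The 1 lithium counter-ion carries a total charge of +1, so each complex ion is 1−.
Ligand charges: 2×chloro (-1 each), 2×oxalato (-2 each); total -6. So Nb + (-6) = 1−, giving Nb = +5.
The complex ion is anionic, so niobium takes the -ate form niobate(V).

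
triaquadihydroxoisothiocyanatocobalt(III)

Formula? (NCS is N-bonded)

Ligands: 3 aqua (H2O, neutral), 2 hydroxo (OH, -1), 1 isothiocyanato (NCS, -1). Ligand charge sum = -3.
With Co in oxidation state +3, the complex ion is [Co...].

[Co(H2O)3(NCS)(OH)2]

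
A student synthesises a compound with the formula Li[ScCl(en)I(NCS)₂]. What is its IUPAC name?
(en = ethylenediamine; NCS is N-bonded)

lithium chloro(ethylenediamine)iododiisothiocyanatoscandate(III)

The 1 lithium counter-ion carries a total charge of +1, so each complex ion is 1−.
Ligand charges: 1×ethylenediamine (neutral), 1×iodo (-1 each), 2×isothiocyanato (-1 each), 1×chloro (-1 each); total -4. So Sc + (-4) = 1−, giving Sc = +3.
Ligands are named alphabetically: chloro before ethylenediamine before iodo before isothiocyanato.
The complex ion is anionic, so scandium takes the -ate form scandate(III).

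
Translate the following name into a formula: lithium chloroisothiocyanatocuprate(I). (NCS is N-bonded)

Ligands: 1 isothiocyanato (NCS, -1), 1 chloro (Cl, -1). Ligand charge sum = -2.
With Cu in oxidation state +1, the complex ion is [Cu...]^1−.
Charge balance with lithium (+1) requires 1 complex ion per 1 lithium.

Li[CuCl(NCS)]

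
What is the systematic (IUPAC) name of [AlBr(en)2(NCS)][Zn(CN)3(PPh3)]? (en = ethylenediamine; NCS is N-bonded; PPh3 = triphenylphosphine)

Both ions are complex: the cation is named first with the plain metal name, the anion second with the -ate form; each ion's ligands are alphabetised independently.
Aluminium is always +3 in its complexes; the cation's ligand charges sum to -2, so the complex cation is 1+.
A 1:1 salt means the anion carries the equal and opposite charge, 1−.
Anion: ligand charges sum to -3; for the ion to be 1−, Zn = +2.

bromobis(ethylenediamine)isothiocyanatoaluminium(III) tricyano(triphenylphosphine)zincate(II)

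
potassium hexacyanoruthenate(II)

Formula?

Ligands: 6 cyano (CN, -1). Ligand charge sum = -6.
With Ru in oxidation state +2, the complex ion is [Ru...]^4−.
Charge balance with potassium (+1) requires 1 complex ion per 4 potassium.

K4[Ru(CN)6]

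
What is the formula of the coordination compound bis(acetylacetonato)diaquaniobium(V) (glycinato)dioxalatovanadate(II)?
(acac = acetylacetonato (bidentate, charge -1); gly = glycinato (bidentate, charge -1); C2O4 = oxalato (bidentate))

Cation [Nb…]: ligand charges -2, Nb(V) ⇒ ion charge 3+.
Anion [V…]: ligand charges -5, V(II) ⇒ ion charge 3−.

[Nb(acac)2(H2O)2][V(C2O4)2(gly)]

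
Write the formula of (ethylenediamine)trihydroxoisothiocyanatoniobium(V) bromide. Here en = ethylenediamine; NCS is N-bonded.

[Nb(en)(NCS)(OH)3]Br

Ligands: 1 ethylenediamine (en, neutral), 3 hydroxo (OH, -1), 1 isothiocyanato (NCS, -1). Ligand charge sum = -4.
With Nb in oxidation state +5, the complex ion is [Nb...]^1+.
Charge balance with bromide (-1) requires 1 complex ion per 1 bromide.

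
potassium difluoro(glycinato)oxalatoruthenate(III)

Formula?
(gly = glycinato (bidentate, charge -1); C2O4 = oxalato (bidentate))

Ligands: 1 glycinato (gly, -1), 1 oxalato (C2O4, -2), 2 fluoro (F, -1). Ligand charge sum = -5.
Charge balance with potassium (+1) requires 1 complex ion per 2 potassium.

K2[Ru(C2O4)F2(gly)]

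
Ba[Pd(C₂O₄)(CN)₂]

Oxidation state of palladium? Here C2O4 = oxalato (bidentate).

1 barium outside the brackets (+2 each) → the complex ion is 2−.
Ligand charges: 2×CN = -2; 1×C2O4 = -2; sum -4.
Pd + (-4) = 2− ⇒ Pd is +2.

+2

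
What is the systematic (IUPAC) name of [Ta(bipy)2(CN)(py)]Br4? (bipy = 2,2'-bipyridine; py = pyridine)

The 4 bromide counter-ions carry a total charge of -4, so each complex ion is 4+.
Ligand charges: 2×2,2'-bipyridine (neutral), 1×pyridine (neutral), 1×cyano (-1 each); total -1. So Ta + (-1) = 4+, giving Ta = +5.
Ligands are named alphabetically: bipyridine before cyano before pyridine.

bis(2,2'-bipyridine)cyano(pyridine)tantalum(V) bromide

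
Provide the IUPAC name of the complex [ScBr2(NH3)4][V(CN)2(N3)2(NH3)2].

Scandium is always +3 in its complexes; the cation's ligand charges sum to -2, so the complex cation is 1+.
A 1:1 salt means the anion carries the equal and opposite charge, 1−.
Anion: ligand charges sum to -4; for the ion to be 1−, V = +3.

tetraamminedibromoscandium(III) diamminediazidodicyanovanadate(III)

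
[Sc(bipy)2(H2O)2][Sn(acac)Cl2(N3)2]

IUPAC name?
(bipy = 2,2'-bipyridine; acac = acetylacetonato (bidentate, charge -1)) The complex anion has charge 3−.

diaquabis(2,2'-bipyridine)scandium(III) (acetylacetonato)diazidodichlorostannate(II)

Both ions are complex: the cation is named first with the plain metal name, the anion second with the -ate form; each ion's ligands are alphabetised independently.
The complex anion is given as 3−; its ligand charges sum to -5, so Sn = +2.
A 1:1 salt means the cation carries the equal and opposite charge, 3+.
Cation: ligand charges sum to 0; for the ion to be 3+, Sc = +3.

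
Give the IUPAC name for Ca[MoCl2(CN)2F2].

The 1 calcium counter-ion carries a total charge of +2, so each complex ion is 2−.
Ligand charges: 2×cyano (-1 each), 2×chloro (-1 each), 2×fluoro (-1 each); total -6. So Mo + (-6) = 2−, giving Mo = +4.
Ligands are named alphabetically: chloro before cyano before fluoro.
The complex ion is anionic, so molybdenum takes the -ate form molybdate(IV).

calcium dichlorodicyanodifluoromolybdate(IV)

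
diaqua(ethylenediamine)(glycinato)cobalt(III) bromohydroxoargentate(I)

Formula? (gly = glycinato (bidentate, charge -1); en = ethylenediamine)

[Co(en)(gly)(H2O)2][AgBr(OH)]2

Cation [Co…]: ligand charges -1, Co(III) ⇒ ion charge 2+.
Anion [Ag…]: ligand charges -2, Ag(I) ⇒ ion charge 1−.
One 2+ cation requires 2 of the 1− anion.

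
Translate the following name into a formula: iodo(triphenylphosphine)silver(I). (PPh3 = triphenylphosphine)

Ligands: 1 iodo (I, -1), 1 triphenylphosphine (PPh3, neutral). Ligand charge sum = -1.
With Ag in oxidation state +1, the complex ion is [Ag...].

[AgI(PPh3)]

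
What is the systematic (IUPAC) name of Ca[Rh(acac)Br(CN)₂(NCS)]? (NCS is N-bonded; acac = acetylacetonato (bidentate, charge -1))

The 1 calcium counter-ion carries a total charge of +2, so each complex ion is 2−.
Ligand charges: 1×isothiocyanato (-1 each), 1×bromo (-1 each), 1×acetylacetonato (-1 each), 2×cyano (-1 each); total -5. So Rh + (-5) = 2−, giving Rh = +3.
The complex ion is anionic, so rhodium takes the -ate form rhodate(III).

calcium (acetylacetonato)bromodicyanoisothiocyanatorhodate(III)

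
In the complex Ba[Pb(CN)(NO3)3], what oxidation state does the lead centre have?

+2

1 barium outside the brackets (+2 each) → the complex ion is 2−.
Ligand charges: 3×NO3 = -3; 1×CN = -1; sum -4.
Pb + (-4) = 2− ⇒ Pb is +2.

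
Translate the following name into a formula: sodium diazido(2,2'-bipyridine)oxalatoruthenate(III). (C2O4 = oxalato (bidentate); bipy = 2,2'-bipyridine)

Na[Ru(bipy)(C2O4)(N3)2]

Ligands: 1 oxalato (C2O4, -2), 2 azido (N3, -1), 1 2,2'-bipyridine (bipy, neutral). Ligand charge sum = -4.
With Ru in oxidation state +3, the complex ion is [Ru...]^1−.
Charge balance with sodium (+1) requires 1 complex ion per 1 sodium.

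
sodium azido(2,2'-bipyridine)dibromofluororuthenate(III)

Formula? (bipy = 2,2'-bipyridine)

Na[Ru(bipy)Br2F(N3)]

Ligands: 2 bromo (Br, -1), 1 fluoro (F, -1), 1 azido (N3, -1), 1 2,2'-bipyridine (bipy, neutral). Ligand charge sum = -4.
With Ru in oxidation state +3, the complex ion is [Ru...]^1−.
Charge balance with sodium (+1) requires 1 complex ion per 1 sodium.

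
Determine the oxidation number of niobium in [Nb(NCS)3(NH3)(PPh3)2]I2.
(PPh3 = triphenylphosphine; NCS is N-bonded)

+5

2 iodide outside the brackets (-1 each) → the complex ion is 2+.
Ligand charges: 2×PPh3 neutral; 3×NCS = -3; 1×NH3 neutral; sum -3.
Nb + (-3) = 2+ ⇒ Nb is +5.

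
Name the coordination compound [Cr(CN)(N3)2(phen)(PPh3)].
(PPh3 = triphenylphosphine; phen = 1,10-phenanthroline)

There is no counter-ion, so the complex is neutral overall.
Ligand charges: 2×azido (-1 each), 1×cyano (-1 each), 1×triphenylphosphine (neutral), 1×1,10-phenanthroline (neutral); total -3. So Cr + (-3) = 0, giving Cr = +3.
Ligands are named alphabetically: azido before cyano before phenanthroline before triphenylphosphine.

diazidocyano(1,10-phenanthroline)(triphenylphosphine)chromium(III)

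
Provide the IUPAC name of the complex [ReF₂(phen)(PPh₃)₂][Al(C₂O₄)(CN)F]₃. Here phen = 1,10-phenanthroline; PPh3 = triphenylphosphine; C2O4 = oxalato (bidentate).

difluoro(1,10-phenanthroline)bis(triphenylphosphine)rhenium(V) cyanofluorooxalatoaluminate(III)

Aluminium is always +3 in its complexes; the anion's ligand charges sum to -4, so the complex anion is 1−.
With 3 anions per cation, the cation must be 3×1 = 3+.
Cation: ligand charges sum to -2; for the ion to be 3+, Re = +5.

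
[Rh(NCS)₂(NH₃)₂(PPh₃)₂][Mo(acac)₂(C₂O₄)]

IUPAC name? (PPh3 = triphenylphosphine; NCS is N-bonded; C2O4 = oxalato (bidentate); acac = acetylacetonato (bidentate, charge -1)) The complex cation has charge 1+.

Both ions are complex: the cation is named first with the plain metal name, the anion second with the -ate form; each ion's ligands are alphabetised independently.
The complex cation is given as 1+; its ligand charges sum to -2, so Rh = +3.
A 1:1 salt means the anion carries the equal and opposite charge, 1−.
Anion: ligand charges sum to -4; for the ion to be 1−, Mo = +3.

diamminediisothiocyanatobis(triphenylphosphine)rhodium(III) bis(acetylacetonato)oxalatomolybdate(III)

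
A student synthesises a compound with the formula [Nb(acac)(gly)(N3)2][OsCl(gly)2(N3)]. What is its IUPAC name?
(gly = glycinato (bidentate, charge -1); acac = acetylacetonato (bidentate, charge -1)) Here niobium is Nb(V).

Both ions are complex: the cation is named first with the plain metal name, the anion second with the -ate form; each ion's ligands are alphabetised independently.
Nb is given as +5; the cation's ligand charges sum to -4, so the complex cation is 1+.
A 1:1 salt means the anion carries the equal and opposite charge, 1−.
Anion: ligand charges sum to -4; for the ion to be 1−, Os = +3.

(acetylacetonato)diazido(glycinato)niobium(V) azidochlorobis(glycinato)osmate(III)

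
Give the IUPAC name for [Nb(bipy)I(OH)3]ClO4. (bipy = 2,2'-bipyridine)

The 1 perchlorate counter-ion carries a total charge of -1, so each complex ion is 1+.
Ligand charges: 1×iodo (-1 each), 3×hydroxo (-1 each), 1×2,2'-bipyridine (neutral); total -4. So Nb + (-4) = 1+, giving Nb = +5.
Ligands are named alphabetically: bipyridine before hydroxo before iodo.

(2,2'-bipyridine)trihydroxoiodoniobium(V) perchlorate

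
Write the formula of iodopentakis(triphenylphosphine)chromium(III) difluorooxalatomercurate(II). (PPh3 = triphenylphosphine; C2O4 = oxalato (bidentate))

Cation [Cr…]: ligand charges -1, Cr(III) ⇒ ion charge 2+.
Anion [Hg…]: ligand charges -4, Hg(II) ⇒ ion charge 2−.
One 2+ cation balances one 2− anion.

[CrI(PPh3)5][Hg(C2O4)F2]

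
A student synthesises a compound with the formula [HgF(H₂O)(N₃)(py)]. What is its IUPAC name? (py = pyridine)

There is no counter-ion, so the complex is neutral overall.
Ligand charges: 1×fluoro (-1 each), 1×aqua (neutral), 1×azido (-1 each), 1×pyridine (neutral); total -2. So Hg + (-2) = 0, giving Hg = +2.
Ligands are named alphabetically: aqua before azido before fluoro before pyridine.

aquaazidofluoro(pyridine)mercury(II)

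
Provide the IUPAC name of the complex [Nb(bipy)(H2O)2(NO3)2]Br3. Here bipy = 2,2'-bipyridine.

diaqua(2,2'-bipyridine)dinitratoniobium(V) bromide

The 3 bromide counter-ions carry a total charge of -3, so each complex ion is 3+.
Ligand charges: 2×nitrato (-1 each), 2×aqua (neutral), 1×2,2'-bipyridine (neutral); total -2. So Nb + (-2) = 3+, giving Nb = +5.
Ligands are named alphabetically: aqua before bipyridine before nitrato.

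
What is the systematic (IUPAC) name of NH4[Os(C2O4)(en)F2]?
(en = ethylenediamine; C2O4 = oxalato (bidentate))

The 1 ammonium counter-ion carries a total charge of +1, so each complex ion is 1−.
Ligand charges: 1×ethylenediamine (neutral), 1×oxalato (-2 each), 2×fluoro (-1 each); total -4. So Os + (-4) = 1−, giving Os = +3.
Ligands are named alphabetically: ethylenediamine before fluoro before oxalato.
The complex ion is anionic, so osmium takes the -ate form osmate(III).

ammonium (ethylenediamine)difluorooxalatoosmate(III)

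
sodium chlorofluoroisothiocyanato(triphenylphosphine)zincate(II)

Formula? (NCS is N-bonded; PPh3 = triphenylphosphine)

Ligands: 1 chloro (Cl, -1), 1 isothiocyanato (NCS, -1), 1 fluoro (F, -1), 1 triphenylphosphine (PPh3, neutral). Ligand charge sum = -3.
Charge balance with sodium (+1) requires 1 complex ion per 1 sodium.

Na[ZnClF(NCS)(PPh3)]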